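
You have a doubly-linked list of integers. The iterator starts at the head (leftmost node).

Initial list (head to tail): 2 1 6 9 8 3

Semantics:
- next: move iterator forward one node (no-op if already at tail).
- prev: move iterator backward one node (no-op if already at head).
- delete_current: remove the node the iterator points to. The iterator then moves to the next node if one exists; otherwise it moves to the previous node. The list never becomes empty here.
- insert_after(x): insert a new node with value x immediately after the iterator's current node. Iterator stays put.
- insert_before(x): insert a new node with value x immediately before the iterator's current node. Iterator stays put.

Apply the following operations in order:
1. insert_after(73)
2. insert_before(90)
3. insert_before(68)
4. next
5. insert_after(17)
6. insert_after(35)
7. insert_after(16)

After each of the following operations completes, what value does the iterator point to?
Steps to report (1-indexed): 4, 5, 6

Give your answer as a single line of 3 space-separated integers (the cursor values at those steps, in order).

Answer: 73 73 73

Derivation:
After 1 (insert_after(73)): list=[2, 73, 1, 6, 9, 8, 3] cursor@2
After 2 (insert_before(90)): list=[90, 2, 73, 1, 6, 9, 8, 3] cursor@2
After 3 (insert_before(68)): list=[90, 68, 2, 73, 1, 6, 9, 8, 3] cursor@2
After 4 (next): list=[90, 68, 2, 73, 1, 6, 9, 8, 3] cursor@73
After 5 (insert_after(17)): list=[90, 68, 2, 73, 17, 1, 6, 9, 8, 3] cursor@73
After 6 (insert_after(35)): list=[90, 68, 2, 73, 35, 17, 1, 6, 9, 8, 3] cursor@73
After 7 (insert_after(16)): list=[90, 68, 2, 73, 16, 35, 17, 1, 6, 9, 8, 3] cursor@73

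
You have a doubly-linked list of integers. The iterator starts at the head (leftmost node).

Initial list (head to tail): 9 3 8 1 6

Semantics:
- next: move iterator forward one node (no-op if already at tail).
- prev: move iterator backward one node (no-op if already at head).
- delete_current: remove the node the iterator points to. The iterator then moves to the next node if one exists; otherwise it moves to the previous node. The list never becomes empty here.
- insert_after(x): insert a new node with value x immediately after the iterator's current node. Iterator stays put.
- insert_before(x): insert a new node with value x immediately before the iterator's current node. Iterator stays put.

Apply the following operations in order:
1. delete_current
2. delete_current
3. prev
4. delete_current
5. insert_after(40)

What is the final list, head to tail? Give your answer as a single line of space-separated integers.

Answer: 1 40 6

Derivation:
After 1 (delete_current): list=[3, 8, 1, 6] cursor@3
After 2 (delete_current): list=[8, 1, 6] cursor@8
After 3 (prev): list=[8, 1, 6] cursor@8
After 4 (delete_current): list=[1, 6] cursor@1
After 5 (insert_after(40)): list=[1, 40, 6] cursor@1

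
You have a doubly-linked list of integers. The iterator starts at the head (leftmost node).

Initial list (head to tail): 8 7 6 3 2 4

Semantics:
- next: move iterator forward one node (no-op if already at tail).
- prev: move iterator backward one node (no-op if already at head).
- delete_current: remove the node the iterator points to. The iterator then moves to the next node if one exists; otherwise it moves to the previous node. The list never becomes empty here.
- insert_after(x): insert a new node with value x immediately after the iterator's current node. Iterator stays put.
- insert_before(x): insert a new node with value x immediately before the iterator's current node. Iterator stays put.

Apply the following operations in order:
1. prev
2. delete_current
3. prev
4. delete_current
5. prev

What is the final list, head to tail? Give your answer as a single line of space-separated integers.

Answer: 6 3 2 4

Derivation:
After 1 (prev): list=[8, 7, 6, 3, 2, 4] cursor@8
After 2 (delete_current): list=[7, 6, 3, 2, 4] cursor@7
After 3 (prev): list=[7, 6, 3, 2, 4] cursor@7
After 4 (delete_current): list=[6, 3, 2, 4] cursor@6
After 5 (prev): list=[6, 3, 2, 4] cursor@6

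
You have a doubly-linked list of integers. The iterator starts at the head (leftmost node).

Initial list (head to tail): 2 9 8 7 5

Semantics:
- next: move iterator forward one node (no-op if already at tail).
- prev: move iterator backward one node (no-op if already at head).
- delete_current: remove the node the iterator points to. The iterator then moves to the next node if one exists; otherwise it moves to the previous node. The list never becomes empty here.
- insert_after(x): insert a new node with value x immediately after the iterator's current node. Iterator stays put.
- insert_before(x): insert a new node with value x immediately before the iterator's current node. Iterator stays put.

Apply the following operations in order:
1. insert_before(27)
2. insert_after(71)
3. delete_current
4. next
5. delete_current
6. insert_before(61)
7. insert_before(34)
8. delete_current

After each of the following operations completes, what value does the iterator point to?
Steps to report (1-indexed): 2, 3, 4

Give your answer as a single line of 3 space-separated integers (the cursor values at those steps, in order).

Answer: 2 71 9

Derivation:
After 1 (insert_before(27)): list=[27, 2, 9, 8, 7, 5] cursor@2
After 2 (insert_after(71)): list=[27, 2, 71, 9, 8, 7, 5] cursor@2
After 3 (delete_current): list=[27, 71, 9, 8, 7, 5] cursor@71
After 4 (next): list=[27, 71, 9, 8, 7, 5] cursor@9
After 5 (delete_current): list=[27, 71, 8, 7, 5] cursor@8
After 6 (insert_before(61)): list=[27, 71, 61, 8, 7, 5] cursor@8
After 7 (insert_before(34)): list=[27, 71, 61, 34, 8, 7, 5] cursor@8
After 8 (delete_current): list=[27, 71, 61, 34, 7, 5] cursor@7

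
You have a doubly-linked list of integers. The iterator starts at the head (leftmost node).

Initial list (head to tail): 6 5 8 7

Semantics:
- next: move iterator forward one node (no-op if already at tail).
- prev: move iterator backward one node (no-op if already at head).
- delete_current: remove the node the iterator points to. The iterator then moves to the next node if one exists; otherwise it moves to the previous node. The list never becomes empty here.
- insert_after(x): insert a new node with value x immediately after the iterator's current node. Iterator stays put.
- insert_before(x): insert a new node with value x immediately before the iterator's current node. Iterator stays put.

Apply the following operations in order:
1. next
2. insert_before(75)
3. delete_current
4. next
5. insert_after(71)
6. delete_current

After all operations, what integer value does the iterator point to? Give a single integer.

Answer: 71

Derivation:
After 1 (next): list=[6, 5, 8, 7] cursor@5
After 2 (insert_before(75)): list=[6, 75, 5, 8, 7] cursor@5
After 3 (delete_current): list=[6, 75, 8, 7] cursor@8
After 4 (next): list=[6, 75, 8, 7] cursor@7
After 5 (insert_after(71)): list=[6, 75, 8, 7, 71] cursor@7
After 6 (delete_current): list=[6, 75, 8, 71] cursor@71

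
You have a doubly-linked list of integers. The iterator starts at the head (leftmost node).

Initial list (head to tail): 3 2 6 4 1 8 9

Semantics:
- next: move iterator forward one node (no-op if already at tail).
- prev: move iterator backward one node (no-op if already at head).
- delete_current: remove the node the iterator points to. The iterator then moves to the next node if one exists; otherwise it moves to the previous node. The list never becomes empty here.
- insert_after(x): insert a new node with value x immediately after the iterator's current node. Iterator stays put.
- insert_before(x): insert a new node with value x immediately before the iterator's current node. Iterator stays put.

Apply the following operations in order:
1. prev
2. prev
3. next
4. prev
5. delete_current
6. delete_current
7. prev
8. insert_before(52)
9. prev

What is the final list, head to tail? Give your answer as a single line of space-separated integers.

After 1 (prev): list=[3, 2, 6, 4, 1, 8, 9] cursor@3
After 2 (prev): list=[3, 2, 6, 4, 1, 8, 9] cursor@3
After 3 (next): list=[3, 2, 6, 4, 1, 8, 9] cursor@2
After 4 (prev): list=[3, 2, 6, 4, 1, 8, 9] cursor@3
After 5 (delete_current): list=[2, 6, 4, 1, 8, 9] cursor@2
After 6 (delete_current): list=[6, 4, 1, 8, 9] cursor@6
After 7 (prev): list=[6, 4, 1, 8, 9] cursor@6
After 8 (insert_before(52)): list=[52, 6, 4, 1, 8, 9] cursor@6
After 9 (prev): list=[52, 6, 4, 1, 8, 9] cursor@52

Answer: 52 6 4 1 8 9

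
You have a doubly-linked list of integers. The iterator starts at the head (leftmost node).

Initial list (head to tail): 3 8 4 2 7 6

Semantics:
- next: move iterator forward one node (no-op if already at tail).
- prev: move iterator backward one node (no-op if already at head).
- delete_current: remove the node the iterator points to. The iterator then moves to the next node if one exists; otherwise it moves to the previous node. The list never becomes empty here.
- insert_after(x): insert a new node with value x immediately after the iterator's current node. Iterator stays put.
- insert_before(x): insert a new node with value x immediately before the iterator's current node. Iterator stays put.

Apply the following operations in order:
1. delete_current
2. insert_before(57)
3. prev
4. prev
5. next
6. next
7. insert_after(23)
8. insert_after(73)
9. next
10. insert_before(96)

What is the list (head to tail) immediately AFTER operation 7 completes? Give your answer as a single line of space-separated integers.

After 1 (delete_current): list=[8, 4, 2, 7, 6] cursor@8
After 2 (insert_before(57)): list=[57, 8, 4, 2, 7, 6] cursor@8
After 3 (prev): list=[57, 8, 4, 2, 7, 6] cursor@57
After 4 (prev): list=[57, 8, 4, 2, 7, 6] cursor@57
After 5 (next): list=[57, 8, 4, 2, 7, 6] cursor@8
After 6 (next): list=[57, 8, 4, 2, 7, 6] cursor@4
After 7 (insert_after(23)): list=[57, 8, 4, 23, 2, 7, 6] cursor@4

Answer: 57 8 4 23 2 7 6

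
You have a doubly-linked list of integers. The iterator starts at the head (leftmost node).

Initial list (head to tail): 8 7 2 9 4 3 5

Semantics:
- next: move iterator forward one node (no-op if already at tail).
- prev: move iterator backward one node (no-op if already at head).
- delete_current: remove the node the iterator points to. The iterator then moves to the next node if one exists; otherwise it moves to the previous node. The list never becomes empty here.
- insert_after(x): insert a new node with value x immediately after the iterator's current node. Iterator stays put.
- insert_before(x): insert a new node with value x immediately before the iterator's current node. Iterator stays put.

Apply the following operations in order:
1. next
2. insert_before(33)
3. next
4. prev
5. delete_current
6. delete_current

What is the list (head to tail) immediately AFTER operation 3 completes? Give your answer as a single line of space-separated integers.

After 1 (next): list=[8, 7, 2, 9, 4, 3, 5] cursor@7
After 2 (insert_before(33)): list=[8, 33, 7, 2, 9, 4, 3, 5] cursor@7
After 3 (next): list=[8, 33, 7, 2, 9, 4, 3, 5] cursor@2

Answer: 8 33 7 2 9 4 3 5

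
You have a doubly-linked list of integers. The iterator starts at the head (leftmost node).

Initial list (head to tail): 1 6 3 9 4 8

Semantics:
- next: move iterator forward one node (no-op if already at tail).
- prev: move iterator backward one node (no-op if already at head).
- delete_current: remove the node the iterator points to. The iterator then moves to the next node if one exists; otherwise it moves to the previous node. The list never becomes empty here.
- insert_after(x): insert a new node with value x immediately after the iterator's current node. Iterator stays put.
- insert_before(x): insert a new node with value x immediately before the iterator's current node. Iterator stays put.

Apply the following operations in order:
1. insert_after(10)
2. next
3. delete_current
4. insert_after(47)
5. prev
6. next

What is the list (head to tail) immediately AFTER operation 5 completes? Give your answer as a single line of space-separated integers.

Answer: 1 6 47 3 9 4 8

Derivation:
After 1 (insert_after(10)): list=[1, 10, 6, 3, 9, 4, 8] cursor@1
After 2 (next): list=[1, 10, 6, 3, 9, 4, 8] cursor@10
After 3 (delete_current): list=[1, 6, 3, 9, 4, 8] cursor@6
After 4 (insert_after(47)): list=[1, 6, 47, 3, 9, 4, 8] cursor@6
After 5 (prev): list=[1, 6, 47, 3, 9, 4, 8] cursor@1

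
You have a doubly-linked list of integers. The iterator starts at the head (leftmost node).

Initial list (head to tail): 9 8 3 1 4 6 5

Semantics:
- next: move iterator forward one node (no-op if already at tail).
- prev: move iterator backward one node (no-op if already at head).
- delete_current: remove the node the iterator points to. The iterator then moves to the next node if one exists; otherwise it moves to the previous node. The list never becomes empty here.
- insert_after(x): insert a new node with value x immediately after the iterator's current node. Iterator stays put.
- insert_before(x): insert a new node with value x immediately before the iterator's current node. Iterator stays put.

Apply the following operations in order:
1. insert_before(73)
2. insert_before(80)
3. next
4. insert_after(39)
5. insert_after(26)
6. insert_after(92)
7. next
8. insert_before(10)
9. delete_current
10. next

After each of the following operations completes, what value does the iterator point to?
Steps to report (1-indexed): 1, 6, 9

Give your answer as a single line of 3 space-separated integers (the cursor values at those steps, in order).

After 1 (insert_before(73)): list=[73, 9, 8, 3, 1, 4, 6, 5] cursor@9
After 2 (insert_before(80)): list=[73, 80, 9, 8, 3, 1, 4, 6, 5] cursor@9
After 3 (next): list=[73, 80, 9, 8, 3, 1, 4, 6, 5] cursor@8
After 4 (insert_after(39)): list=[73, 80, 9, 8, 39, 3, 1, 4, 6, 5] cursor@8
After 5 (insert_after(26)): list=[73, 80, 9, 8, 26, 39, 3, 1, 4, 6, 5] cursor@8
After 6 (insert_after(92)): list=[73, 80, 9, 8, 92, 26, 39, 3, 1, 4, 6, 5] cursor@8
After 7 (next): list=[73, 80, 9, 8, 92, 26, 39, 3, 1, 4, 6, 5] cursor@92
After 8 (insert_before(10)): list=[73, 80, 9, 8, 10, 92, 26, 39, 3, 1, 4, 6, 5] cursor@92
After 9 (delete_current): list=[73, 80, 9, 8, 10, 26, 39, 3, 1, 4, 6, 5] cursor@26
After 10 (next): list=[73, 80, 9, 8, 10, 26, 39, 3, 1, 4, 6, 5] cursor@39

Answer: 9 8 26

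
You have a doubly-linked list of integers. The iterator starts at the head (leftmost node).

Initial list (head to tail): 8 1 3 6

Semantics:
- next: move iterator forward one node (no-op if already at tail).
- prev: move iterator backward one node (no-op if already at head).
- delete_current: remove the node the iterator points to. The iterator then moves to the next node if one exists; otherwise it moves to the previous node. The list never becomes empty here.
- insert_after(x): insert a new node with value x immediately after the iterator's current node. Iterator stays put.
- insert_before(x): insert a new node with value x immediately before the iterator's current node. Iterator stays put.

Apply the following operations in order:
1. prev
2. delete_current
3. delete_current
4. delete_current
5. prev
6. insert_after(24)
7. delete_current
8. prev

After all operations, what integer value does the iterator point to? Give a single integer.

After 1 (prev): list=[8, 1, 3, 6] cursor@8
After 2 (delete_current): list=[1, 3, 6] cursor@1
After 3 (delete_current): list=[3, 6] cursor@3
After 4 (delete_current): list=[6] cursor@6
After 5 (prev): list=[6] cursor@6
After 6 (insert_after(24)): list=[6, 24] cursor@6
After 7 (delete_current): list=[24] cursor@24
After 8 (prev): list=[24] cursor@24

Answer: 24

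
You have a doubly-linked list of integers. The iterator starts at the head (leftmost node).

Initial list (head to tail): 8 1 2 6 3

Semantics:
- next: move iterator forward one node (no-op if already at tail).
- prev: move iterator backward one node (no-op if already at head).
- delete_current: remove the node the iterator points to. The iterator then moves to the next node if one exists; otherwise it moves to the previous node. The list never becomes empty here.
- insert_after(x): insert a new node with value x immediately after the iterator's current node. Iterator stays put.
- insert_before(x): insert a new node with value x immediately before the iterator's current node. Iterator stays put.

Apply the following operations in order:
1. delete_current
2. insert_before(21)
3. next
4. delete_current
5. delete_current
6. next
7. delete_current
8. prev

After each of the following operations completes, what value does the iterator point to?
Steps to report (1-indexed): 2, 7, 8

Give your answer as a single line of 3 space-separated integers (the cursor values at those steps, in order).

After 1 (delete_current): list=[1, 2, 6, 3] cursor@1
After 2 (insert_before(21)): list=[21, 1, 2, 6, 3] cursor@1
After 3 (next): list=[21, 1, 2, 6, 3] cursor@2
After 4 (delete_current): list=[21, 1, 6, 3] cursor@6
After 5 (delete_current): list=[21, 1, 3] cursor@3
After 6 (next): list=[21, 1, 3] cursor@3
After 7 (delete_current): list=[21, 1] cursor@1
After 8 (prev): list=[21, 1] cursor@21

Answer: 1 1 21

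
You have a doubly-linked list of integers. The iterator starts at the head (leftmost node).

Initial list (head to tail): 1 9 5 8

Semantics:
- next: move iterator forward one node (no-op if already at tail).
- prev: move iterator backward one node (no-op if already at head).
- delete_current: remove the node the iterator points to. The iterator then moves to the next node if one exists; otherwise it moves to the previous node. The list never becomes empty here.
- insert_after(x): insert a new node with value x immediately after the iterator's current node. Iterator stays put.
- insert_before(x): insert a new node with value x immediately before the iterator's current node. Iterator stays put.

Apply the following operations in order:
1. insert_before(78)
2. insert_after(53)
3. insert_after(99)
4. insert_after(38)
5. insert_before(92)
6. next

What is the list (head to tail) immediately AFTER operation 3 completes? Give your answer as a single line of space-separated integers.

Answer: 78 1 99 53 9 5 8

Derivation:
After 1 (insert_before(78)): list=[78, 1, 9, 5, 8] cursor@1
After 2 (insert_after(53)): list=[78, 1, 53, 9, 5, 8] cursor@1
After 3 (insert_after(99)): list=[78, 1, 99, 53, 9, 5, 8] cursor@1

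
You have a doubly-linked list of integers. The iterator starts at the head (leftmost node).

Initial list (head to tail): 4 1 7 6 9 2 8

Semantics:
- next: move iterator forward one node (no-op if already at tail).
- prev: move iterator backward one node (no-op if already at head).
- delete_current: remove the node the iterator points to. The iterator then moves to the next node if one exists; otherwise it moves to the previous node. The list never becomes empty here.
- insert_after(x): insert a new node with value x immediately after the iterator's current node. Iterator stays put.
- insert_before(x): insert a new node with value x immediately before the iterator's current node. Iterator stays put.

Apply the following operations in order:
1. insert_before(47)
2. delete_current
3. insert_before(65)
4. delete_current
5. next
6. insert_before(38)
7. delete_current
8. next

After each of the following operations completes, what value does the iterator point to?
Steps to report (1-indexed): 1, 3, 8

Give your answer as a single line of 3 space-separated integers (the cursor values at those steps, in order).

After 1 (insert_before(47)): list=[47, 4, 1, 7, 6, 9, 2, 8] cursor@4
After 2 (delete_current): list=[47, 1, 7, 6, 9, 2, 8] cursor@1
After 3 (insert_before(65)): list=[47, 65, 1, 7, 6, 9, 2, 8] cursor@1
After 4 (delete_current): list=[47, 65, 7, 6, 9, 2, 8] cursor@7
After 5 (next): list=[47, 65, 7, 6, 9, 2, 8] cursor@6
After 6 (insert_before(38)): list=[47, 65, 7, 38, 6, 9, 2, 8] cursor@6
After 7 (delete_current): list=[47, 65, 7, 38, 9, 2, 8] cursor@9
After 8 (next): list=[47, 65, 7, 38, 9, 2, 8] cursor@2

Answer: 4 1 2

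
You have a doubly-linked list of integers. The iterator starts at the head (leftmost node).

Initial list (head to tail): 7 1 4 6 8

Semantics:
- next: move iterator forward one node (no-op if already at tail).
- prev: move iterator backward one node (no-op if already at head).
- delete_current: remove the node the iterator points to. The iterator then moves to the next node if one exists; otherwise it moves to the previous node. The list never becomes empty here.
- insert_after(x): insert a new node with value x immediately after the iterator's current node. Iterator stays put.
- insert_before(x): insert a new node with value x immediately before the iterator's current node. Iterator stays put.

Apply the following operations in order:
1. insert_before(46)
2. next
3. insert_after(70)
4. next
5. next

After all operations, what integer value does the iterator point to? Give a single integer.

After 1 (insert_before(46)): list=[46, 7, 1, 4, 6, 8] cursor@7
After 2 (next): list=[46, 7, 1, 4, 6, 8] cursor@1
After 3 (insert_after(70)): list=[46, 7, 1, 70, 4, 6, 8] cursor@1
After 4 (next): list=[46, 7, 1, 70, 4, 6, 8] cursor@70
After 5 (next): list=[46, 7, 1, 70, 4, 6, 8] cursor@4

Answer: 4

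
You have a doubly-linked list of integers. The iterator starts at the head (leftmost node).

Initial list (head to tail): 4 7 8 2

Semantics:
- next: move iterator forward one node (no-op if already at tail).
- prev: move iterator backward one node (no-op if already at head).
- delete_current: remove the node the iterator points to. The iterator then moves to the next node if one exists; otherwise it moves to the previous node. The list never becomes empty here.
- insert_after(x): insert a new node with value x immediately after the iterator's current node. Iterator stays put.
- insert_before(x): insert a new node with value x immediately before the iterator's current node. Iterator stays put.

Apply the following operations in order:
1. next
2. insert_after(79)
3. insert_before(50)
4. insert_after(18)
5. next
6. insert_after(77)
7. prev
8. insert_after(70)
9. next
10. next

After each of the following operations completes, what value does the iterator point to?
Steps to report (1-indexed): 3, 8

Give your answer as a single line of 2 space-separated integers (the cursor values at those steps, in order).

Answer: 7 7

Derivation:
After 1 (next): list=[4, 7, 8, 2] cursor@7
After 2 (insert_after(79)): list=[4, 7, 79, 8, 2] cursor@7
After 3 (insert_before(50)): list=[4, 50, 7, 79, 8, 2] cursor@7
After 4 (insert_after(18)): list=[4, 50, 7, 18, 79, 8, 2] cursor@7
After 5 (next): list=[4, 50, 7, 18, 79, 8, 2] cursor@18
After 6 (insert_after(77)): list=[4, 50, 7, 18, 77, 79, 8, 2] cursor@18
After 7 (prev): list=[4, 50, 7, 18, 77, 79, 8, 2] cursor@7
After 8 (insert_after(70)): list=[4, 50, 7, 70, 18, 77, 79, 8, 2] cursor@7
After 9 (next): list=[4, 50, 7, 70, 18, 77, 79, 8, 2] cursor@70
After 10 (next): list=[4, 50, 7, 70, 18, 77, 79, 8, 2] cursor@18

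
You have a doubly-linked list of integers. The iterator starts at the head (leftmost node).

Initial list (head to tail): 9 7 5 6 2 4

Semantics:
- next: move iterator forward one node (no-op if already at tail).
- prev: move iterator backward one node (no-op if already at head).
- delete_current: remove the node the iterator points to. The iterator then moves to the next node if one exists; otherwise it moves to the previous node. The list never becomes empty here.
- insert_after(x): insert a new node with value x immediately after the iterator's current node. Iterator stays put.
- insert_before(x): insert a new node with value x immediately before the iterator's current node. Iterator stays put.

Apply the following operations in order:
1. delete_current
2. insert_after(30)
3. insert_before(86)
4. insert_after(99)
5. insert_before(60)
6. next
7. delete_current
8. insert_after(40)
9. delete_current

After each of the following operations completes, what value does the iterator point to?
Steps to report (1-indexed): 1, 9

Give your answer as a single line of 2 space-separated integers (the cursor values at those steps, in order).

After 1 (delete_current): list=[7, 5, 6, 2, 4] cursor@7
After 2 (insert_after(30)): list=[7, 30, 5, 6, 2, 4] cursor@7
After 3 (insert_before(86)): list=[86, 7, 30, 5, 6, 2, 4] cursor@7
After 4 (insert_after(99)): list=[86, 7, 99, 30, 5, 6, 2, 4] cursor@7
After 5 (insert_before(60)): list=[86, 60, 7, 99, 30, 5, 6, 2, 4] cursor@7
After 6 (next): list=[86, 60, 7, 99, 30, 5, 6, 2, 4] cursor@99
After 7 (delete_current): list=[86, 60, 7, 30, 5, 6, 2, 4] cursor@30
After 8 (insert_after(40)): list=[86, 60, 7, 30, 40, 5, 6, 2, 4] cursor@30
After 9 (delete_current): list=[86, 60, 7, 40, 5, 6, 2, 4] cursor@40

Answer: 7 40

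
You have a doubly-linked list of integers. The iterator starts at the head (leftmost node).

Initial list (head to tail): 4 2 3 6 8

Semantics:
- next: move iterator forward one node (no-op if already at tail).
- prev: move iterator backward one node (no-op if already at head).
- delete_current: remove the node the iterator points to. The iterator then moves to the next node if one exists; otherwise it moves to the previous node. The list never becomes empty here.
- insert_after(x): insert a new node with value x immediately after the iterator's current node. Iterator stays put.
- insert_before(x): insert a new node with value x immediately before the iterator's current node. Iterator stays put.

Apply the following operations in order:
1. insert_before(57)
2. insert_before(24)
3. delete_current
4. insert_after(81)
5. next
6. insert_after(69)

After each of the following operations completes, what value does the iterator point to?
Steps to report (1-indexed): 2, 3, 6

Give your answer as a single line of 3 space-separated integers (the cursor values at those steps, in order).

Answer: 4 2 81

Derivation:
After 1 (insert_before(57)): list=[57, 4, 2, 3, 6, 8] cursor@4
After 2 (insert_before(24)): list=[57, 24, 4, 2, 3, 6, 8] cursor@4
After 3 (delete_current): list=[57, 24, 2, 3, 6, 8] cursor@2
After 4 (insert_after(81)): list=[57, 24, 2, 81, 3, 6, 8] cursor@2
After 5 (next): list=[57, 24, 2, 81, 3, 6, 8] cursor@81
After 6 (insert_after(69)): list=[57, 24, 2, 81, 69, 3, 6, 8] cursor@81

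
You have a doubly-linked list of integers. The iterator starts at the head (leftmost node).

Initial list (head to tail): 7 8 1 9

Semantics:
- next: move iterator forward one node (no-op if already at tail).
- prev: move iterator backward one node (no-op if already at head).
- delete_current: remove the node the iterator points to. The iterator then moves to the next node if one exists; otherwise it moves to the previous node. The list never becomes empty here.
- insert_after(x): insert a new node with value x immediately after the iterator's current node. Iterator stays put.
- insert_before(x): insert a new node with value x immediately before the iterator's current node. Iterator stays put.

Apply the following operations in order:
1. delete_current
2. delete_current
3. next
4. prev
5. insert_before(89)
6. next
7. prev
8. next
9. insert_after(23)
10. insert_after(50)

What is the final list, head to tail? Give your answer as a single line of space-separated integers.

After 1 (delete_current): list=[8, 1, 9] cursor@8
After 2 (delete_current): list=[1, 9] cursor@1
After 3 (next): list=[1, 9] cursor@9
After 4 (prev): list=[1, 9] cursor@1
After 5 (insert_before(89)): list=[89, 1, 9] cursor@1
After 6 (next): list=[89, 1, 9] cursor@9
After 7 (prev): list=[89, 1, 9] cursor@1
After 8 (next): list=[89, 1, 9] cursor@9
After 9 (insert_after(23)): list=[89, 1, 9, 23] cursor@9
After 10 (insert_after(50)): list=[89, 1, 9, 50, 23] cursor@9

Answer: 89 1 9 50 23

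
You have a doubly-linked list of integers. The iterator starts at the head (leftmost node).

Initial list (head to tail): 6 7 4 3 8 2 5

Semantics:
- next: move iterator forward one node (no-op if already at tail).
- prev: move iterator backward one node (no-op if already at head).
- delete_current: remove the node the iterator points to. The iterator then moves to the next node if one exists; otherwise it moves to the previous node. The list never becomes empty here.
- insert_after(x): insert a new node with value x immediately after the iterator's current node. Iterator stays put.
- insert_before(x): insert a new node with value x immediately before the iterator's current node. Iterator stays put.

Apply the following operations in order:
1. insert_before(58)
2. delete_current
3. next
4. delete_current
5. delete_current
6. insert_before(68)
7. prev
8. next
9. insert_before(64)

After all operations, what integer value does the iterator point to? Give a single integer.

After 1 (insert_before(58)): list=[58, 6, 7, 4, 3, 8, 2, 5] cursor@6
After 2 (delete_current): list=[58, 7, 4, 3, 8, 2, 5] cursor@7
After 3 (next): list=[58, 7, 4, 3, 8, 2, 5] cursor@4
After 4 (delete_current): list=[58, 7, 3, 8, 2, 5] cursor@3
After 5 (delete_current): list=[58, 7, 8, 2, 5] cursor@8
After 6 (insert_before(68)): list=[58, 7, 68, 8, 2, 5] cursor@8
After 7 (prev): list=[58, 7, 68, 8, 2, 5] cursor@68
After 8 (next): list=[58, 7, 68, 8, 2, 5] cursor@8
After 9 (insert_before(64)): list=[58, 7, 68, 64, 8, 2, 5] cursor@8

Answer: 8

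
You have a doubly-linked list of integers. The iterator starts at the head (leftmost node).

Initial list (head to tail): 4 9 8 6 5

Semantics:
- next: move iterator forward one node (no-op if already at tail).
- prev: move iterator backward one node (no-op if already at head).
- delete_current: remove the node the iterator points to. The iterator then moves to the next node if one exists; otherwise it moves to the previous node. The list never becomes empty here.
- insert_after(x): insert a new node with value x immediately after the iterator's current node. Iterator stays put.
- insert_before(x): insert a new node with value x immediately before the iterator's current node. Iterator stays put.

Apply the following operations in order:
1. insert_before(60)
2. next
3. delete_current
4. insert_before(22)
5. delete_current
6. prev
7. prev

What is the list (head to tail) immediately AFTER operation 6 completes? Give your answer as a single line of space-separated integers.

Answer: 60 4 22 6 5

Derivation:
After 1 (insert_before(60)): list=[60, 4, 9, 8, 6, 5] cursor@4
After 2 (next): list=[60, 4, 9, 8, 6, 5] cursor@9
After 3 (delete_current): list=[60, 4, 8, 6, 5] cursor@8
After 4 (insert_before(22)): list=[60, 4, 22, 8, 6, 5] cursor@8
After 5 (delete_current): list=[60, 4, 22, 6, 5] cursor@6
After 6 (prev): list=[60, 4, 22, 6, 5] cursor@22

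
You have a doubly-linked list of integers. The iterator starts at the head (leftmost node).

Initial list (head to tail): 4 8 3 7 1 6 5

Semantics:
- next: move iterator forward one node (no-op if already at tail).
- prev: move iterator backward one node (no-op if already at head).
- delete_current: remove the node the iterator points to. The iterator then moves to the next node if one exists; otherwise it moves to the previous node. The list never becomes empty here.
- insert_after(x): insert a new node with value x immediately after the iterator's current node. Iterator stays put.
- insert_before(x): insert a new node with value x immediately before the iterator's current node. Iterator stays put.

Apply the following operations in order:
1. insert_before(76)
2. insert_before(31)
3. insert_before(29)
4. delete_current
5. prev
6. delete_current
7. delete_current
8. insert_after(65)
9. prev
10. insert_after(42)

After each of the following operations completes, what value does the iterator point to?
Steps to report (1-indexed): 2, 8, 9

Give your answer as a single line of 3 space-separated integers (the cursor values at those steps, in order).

Answer: 4 3 31

Derivation:
After 1 (insert_before(76)): list=[76, 4, 8, 3, 7, 1, 6, 5] cursor@4
After 2 (insert_before(31)): list=[76, 31, 4, 8, 3, 7, 1, 6, 5] cursor@4
After 3 (insert_before(29)): list=[76, 31, 29, 4, 8, 3, 7, 1, 6, 5] cursor@4
After 4 (delete_current): list=[76, 31, 29, 8, 3, 7, 1, 6, 5] cursor@8
After 5 (prev): list=[76, 31, 29, 8, 3, 7, 1, 6, 5] cursor@29
After 6 (delete_current): list=[76, 31, 8, 3, 7, 1, 6, 5] cursor@8
After 7 (delete_current): list=[76, 31, 3, 7, 1, 6, 5] cursor@3
After 8 (insert_after(65)): list=[76, 31, 3, 65, 7, 1, 6, 5] cursor@3
After 9 (prev): list=[76, 31, 3, 65, 7, 1, 6, 5] cursor@31
After 10 (insert_after(42)): list=[76, 31, 42, 3, 65, 7, 1, 6, 5] cursor@31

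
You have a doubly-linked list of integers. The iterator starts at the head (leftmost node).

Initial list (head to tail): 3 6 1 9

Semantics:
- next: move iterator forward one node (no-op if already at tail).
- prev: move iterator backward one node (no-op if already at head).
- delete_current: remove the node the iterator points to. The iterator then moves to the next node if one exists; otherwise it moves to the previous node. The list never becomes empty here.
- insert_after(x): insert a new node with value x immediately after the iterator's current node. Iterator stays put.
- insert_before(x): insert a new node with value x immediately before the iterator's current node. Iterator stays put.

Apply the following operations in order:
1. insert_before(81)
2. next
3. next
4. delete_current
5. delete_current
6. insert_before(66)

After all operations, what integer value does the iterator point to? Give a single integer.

After 1 (insert_before(81)): list=[81, 3, 6, 1, 9] cursor@3
After 2 (next): list=[81, 3, 6, 1, 9] cursor@6
After 3 (next): list=[81, 3, 6, 1, 9] cursor@1
After 4 (delete_current): list=[81, 3, 6, 9] cursor@9
After 5 (delete_current): list=[81, 3, 6] cursor@6
After 6 (insert_before(66)): list=[81, 3, 66, 6] cursor@6

Answer: 6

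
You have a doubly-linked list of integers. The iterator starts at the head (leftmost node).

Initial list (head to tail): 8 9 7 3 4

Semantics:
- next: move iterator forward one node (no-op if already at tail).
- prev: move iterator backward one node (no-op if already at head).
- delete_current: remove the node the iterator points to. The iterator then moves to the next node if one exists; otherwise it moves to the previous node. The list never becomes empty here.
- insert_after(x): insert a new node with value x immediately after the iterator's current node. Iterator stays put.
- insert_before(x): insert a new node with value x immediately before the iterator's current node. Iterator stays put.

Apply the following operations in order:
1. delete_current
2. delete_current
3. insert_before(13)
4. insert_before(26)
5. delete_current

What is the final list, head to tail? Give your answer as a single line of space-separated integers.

After 1 (delete_current): list=[9, 7, 3, 4] cursor@9
After 2 (delete_current): list=[7, 3, 4] cursor@7
After 3 (insert_before(13)): list=[13, 7, 3, 4] cursor@7
After 4 (insert_before(26)): list=[13, 26, 7, 3, 4] cursor@7
After 5 (delete_current): list=[13, 26, 3, 4] cursor@3

Answer: 13 26 3 4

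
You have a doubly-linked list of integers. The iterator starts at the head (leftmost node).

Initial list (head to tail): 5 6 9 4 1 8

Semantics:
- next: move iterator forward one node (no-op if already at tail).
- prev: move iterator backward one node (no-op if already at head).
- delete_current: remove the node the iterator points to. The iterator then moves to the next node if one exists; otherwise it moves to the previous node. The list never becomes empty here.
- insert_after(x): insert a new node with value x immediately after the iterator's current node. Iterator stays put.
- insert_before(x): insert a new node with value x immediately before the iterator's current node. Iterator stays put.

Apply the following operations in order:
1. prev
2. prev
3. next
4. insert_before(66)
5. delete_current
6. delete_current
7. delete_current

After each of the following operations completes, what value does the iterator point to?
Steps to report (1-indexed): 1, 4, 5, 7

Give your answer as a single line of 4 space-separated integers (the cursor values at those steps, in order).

After 1 (prev): list=[5, 6, 9, 4, 1, 8] cursor@5
After 2 (prev): list=[5, 6, 9, 4, 1, 8] cursor@5
After 3 (next): list=[5, 6, 9, 4, 1, 8] cursor@6
After 4 (insert_before(66)): list=[5, 66, 6, 9, 4, 1, 8] cursor@6
After 5 (delete_current): list=[5, 66, 9, 4, 1, 8] cursor@9
After 6 (delete_current): list=[5, 66, 4, 1, 8] cursor@4
After 7 (delete_current): list=[5, 66, 1, 8] cursor@1

Answer: 5 6 9 1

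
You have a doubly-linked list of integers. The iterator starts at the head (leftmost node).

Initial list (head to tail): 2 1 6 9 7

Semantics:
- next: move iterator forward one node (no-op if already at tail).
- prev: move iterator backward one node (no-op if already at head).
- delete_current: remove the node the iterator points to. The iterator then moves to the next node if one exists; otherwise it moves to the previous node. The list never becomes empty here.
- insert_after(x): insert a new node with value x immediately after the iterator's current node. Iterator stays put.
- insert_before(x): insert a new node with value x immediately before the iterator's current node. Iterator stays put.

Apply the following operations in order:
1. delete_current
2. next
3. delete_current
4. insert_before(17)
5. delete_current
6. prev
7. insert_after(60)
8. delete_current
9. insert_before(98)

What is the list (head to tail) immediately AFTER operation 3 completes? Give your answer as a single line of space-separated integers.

After 1 (delete_current): list=[1, 6, 9, 7] cursor@1
After 2 (next): list=[1, 6, 9, 7] cursor@6
After 3 (delete_current): list=[1, 9, 7] cursor@9

Answer: 1 9 7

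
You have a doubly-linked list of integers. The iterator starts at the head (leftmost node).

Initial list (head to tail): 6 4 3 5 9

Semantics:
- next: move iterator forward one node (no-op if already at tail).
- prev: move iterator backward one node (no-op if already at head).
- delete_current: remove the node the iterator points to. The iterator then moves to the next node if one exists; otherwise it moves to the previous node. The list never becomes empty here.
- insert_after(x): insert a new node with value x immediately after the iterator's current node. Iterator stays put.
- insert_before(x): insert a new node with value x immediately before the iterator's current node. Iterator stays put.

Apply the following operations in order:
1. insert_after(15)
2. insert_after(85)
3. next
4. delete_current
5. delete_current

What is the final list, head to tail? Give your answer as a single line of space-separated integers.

Answer: 6 4 3 5 9

Derivation:
After 1 (insert_after(15)): list=[6, 15, 4, 3, 5, 9] cursor@6
After 2 (insert_after(85)): list=[6, 85, 15, 4, 3, 5, 9] cursor@6
After 3 (next): list=[6, 85, 15, 4, 3, 5, 9] cursor@85
After 4 (delete_current): list=[6, 15, 4, 3, 5, 9] cursor@15
After 5 (delete_current): list=[6, 4, 3, 5, 9] cursor@4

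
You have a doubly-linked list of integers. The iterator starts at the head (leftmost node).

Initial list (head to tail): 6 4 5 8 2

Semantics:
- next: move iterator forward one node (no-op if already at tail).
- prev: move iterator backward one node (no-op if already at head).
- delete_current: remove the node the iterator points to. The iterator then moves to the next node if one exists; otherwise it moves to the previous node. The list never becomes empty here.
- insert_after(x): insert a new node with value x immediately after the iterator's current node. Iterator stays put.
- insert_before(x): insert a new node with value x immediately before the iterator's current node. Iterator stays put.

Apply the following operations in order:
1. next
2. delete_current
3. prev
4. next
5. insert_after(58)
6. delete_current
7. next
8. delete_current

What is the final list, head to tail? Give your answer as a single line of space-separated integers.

Answer: 6 58 2

Derivation:
After 1 (next): list=[6, 4, 5, 8, 2] cursor@4
After 2 (delete_current): list=[6, 5, 8, 2] cursor@5
After 3 (prev): list=[6, 5, 8, 2] cursor@6
After 4 (next): list=[6, 5, 8, 2] cursor@5
After 5 (insert_after(58)): list=[6, 5, 58, 8, 2] cursor@5
After 6 (delete_current): list=[6, 58, 8, 2] cursor@58
After 7 (next): list=[6, 58, 8, 2] cursor@8
After 8 (delete_current): list=[6, 58, 2] cursor@2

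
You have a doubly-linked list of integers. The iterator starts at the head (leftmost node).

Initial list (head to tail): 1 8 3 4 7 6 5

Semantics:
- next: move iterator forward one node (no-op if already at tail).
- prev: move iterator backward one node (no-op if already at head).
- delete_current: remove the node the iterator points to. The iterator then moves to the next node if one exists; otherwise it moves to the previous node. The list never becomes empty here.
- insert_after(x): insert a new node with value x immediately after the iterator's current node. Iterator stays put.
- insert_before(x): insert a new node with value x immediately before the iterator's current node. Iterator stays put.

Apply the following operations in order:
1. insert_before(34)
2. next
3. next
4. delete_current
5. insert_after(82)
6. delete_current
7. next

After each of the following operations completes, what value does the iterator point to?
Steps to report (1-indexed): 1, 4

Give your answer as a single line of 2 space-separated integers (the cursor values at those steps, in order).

Answer: 1 4

Derivation:
After 1 (insert_before(34)): list=[34, 1, 8, 3, 4, 7, 6, 5] cursor@1
After 2 (next): list=[34, 1, 8, 3, 4, 7, 6, 5] cursor@8
After 3 (next): list=[34, 1, 8, 3, 4, 7, 6, 5] cursor@3
After 4 (delete_current): list=[34, 1, 8, 4, 7, 6, 5] cursor@4
After 5 (insert_after(82)): list=[34, 1, 8, 4, 82, 7, 6, 5] cursor@4
After 6 (delete_current): list=[34, 1, 8, 82, 7, 6, 5] cursor@82
After 7 (next): list=[34, 1, 8, 82, 7, 6, 5] cursor@7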